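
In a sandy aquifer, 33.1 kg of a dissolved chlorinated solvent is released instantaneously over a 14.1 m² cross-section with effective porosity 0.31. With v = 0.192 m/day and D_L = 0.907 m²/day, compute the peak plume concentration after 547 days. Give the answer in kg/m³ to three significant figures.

0.0959 kg/m³

The peak of an instantaneous 1D plume sits at x = vt; there the Gaussian factor is 1 and C_max = M/(n_e·A·√(4πDt)), where n_e·A is the pore area the mass is dissolved in.
√(4πDt) = √(4π × 0.907 × 547) = 78.96 m, so C_max = 33.1/(0.31 × 14.1 × 78.96) = 0.0959 kg/m³.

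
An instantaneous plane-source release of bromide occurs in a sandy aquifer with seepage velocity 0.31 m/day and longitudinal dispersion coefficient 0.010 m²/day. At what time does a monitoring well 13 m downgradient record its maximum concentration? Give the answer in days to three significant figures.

41.8 days

For the 1D instantaneous-source solution, setting ∂C/∂t = 0 at fixed x gives v²t² + 2Dt − x² = 0, so t = (√(D² + v²x²) − D)/v².
√(D² + v²x²) = √(0.010² + 0.31² × 13²) = 4.030; v² = 0.0961.
t = (4.030 − 0.010)/0.0961 = 41.8 days (vs. the pure-advection estimate x/v = 41.9 d).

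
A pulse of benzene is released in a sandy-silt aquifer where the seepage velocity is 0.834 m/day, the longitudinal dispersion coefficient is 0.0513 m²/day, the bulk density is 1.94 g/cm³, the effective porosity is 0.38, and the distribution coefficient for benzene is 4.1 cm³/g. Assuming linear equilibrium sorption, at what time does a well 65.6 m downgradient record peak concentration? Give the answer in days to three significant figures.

Retardation factor R = 1 + ρ_b·K_d/n = 1 + 1.94 × 4.1/0.38 = 21.93.
Sorption retards both mechanisms: v_R = v/R = 0.03803 m/day, D_R = D/R = 0.002339 m²/day.
Peak time from v_R²t² + 2D_R t − x² = 0: t = (√(D_R² + v_R²x²) − D_R)/v_R².
√(D_R² + v_R²x²) = √(0.002339² + 0.03803² × 65.6²) = 2.495; v_R² = 0.001446.
t = (2.495 − 0.002339)/0.001446 = 1720 days.

1720 days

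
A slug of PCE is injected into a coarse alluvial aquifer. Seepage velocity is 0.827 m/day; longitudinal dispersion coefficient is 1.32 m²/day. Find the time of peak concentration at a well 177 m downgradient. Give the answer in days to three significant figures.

212 days

For the 1D instantaneous-source solution, setting ∂C/∂t = 0 at fixed x gives v²t² + 2Dt − x² = 0, so t = (√(D² + v²x²) − D)/v².
√(D² + v²x²) = √(1.32² + 0.827² × 177²) = 146.4; v² = 0.683929.
t = (146.4 − 1.32)/0.683929 = 212 days (vs. the pure-advection estimate x/v = 214 d).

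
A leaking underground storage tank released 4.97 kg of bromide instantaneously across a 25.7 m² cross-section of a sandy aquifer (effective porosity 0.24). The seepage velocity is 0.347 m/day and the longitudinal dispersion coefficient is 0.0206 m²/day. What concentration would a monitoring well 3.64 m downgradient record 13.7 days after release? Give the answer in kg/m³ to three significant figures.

0.143 kg/m³

For an instantaneous plane source, C(x,t) = M/(n_e·A·√(4πDt)) · exp(−(x−vt)²/(4Dt)), with n_e·A the pore (flow) area.
Plume center vt = 0.347 × 13.7 = 4.7539 m, so the well at 3.64 m is 1.1139 m upgradient of the peak.
√(4πDt) = 1.883 m, giving peak height M/(n_e·A·√(4πDt)) = 4.97/(0.24 × 25.7 × 1.883) = 0.4279 kg/m³.
(x−vt)²/(4Dt) = (-1.1139)²/(4 × 0.0206 × 13.7) = 1.099; exp(−1.099) = 0.3332.
C = 0.4279 × 0.3332 = 0.143 kg/m³.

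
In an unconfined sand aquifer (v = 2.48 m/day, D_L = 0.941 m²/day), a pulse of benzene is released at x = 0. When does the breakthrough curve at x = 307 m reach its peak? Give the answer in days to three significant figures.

For the 1D instantaneous-source solution, setting ∂C/∂t = 0 at fixed x gives v²t² + 2Dt − x² = 0, so t = (√(D² + v²x²) − D)/v².
√(D² + v²x²) = √(0.941² + 2.48² × 307²) = 761.4; v² = 6.1504.
t = (761.4 − 0.941)/6.1504 = 124 days (vs. the pure-advection estimate x/v = 124 d).

124 days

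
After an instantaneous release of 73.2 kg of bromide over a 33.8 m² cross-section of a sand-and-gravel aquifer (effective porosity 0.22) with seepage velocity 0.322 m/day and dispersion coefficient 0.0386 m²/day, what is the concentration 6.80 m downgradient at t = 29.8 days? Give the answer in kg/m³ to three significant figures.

For an instantaneous plane source, C(x,t) = M/(n_e·A·√(4πDt)) · exp(−(x−vt)²/(4Dt)), with n_e·A the pore (flow) area.
Plume center vt = 0.322 × 29.8 = 9.5956 m, so the well at 6.80 m is 2.7956 m upgradient of the peak.
√(4πDt) = 3.802 m, giving peak height M/(n_e·A·√(4πDt)) = 73.2/(0.22 × 33.8 × 3.802) = 2.589 kg/m³.
(x−vt)²/(4Dt) = (-2.7956)²/(4 × 0.0386 × 29.8) = 1.699; exp(−1.699) = 0.1829.
C = 2.589 × 0.1829 = 0.474 kg/m³.

0.474 kg/m³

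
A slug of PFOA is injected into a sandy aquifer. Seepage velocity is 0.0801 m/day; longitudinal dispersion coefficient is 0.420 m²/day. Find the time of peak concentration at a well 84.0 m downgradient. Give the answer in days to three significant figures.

For the 1D instantaneous-source solution, setting ∂C/∂t = 0 at fixed x gives v²t² + 2Dt − x² = 0, so t = (√(D² + v²x²) − D)/v².
√(D² + v²x²) = √(0.420² + 0.0801² × 84.0²) = 6.741; v² = 0.00641601.
t = (6.741 − 0.420)/0.00641601 = 985 days (vs. the pure-advection estimate x/v = 1050 d).

985 days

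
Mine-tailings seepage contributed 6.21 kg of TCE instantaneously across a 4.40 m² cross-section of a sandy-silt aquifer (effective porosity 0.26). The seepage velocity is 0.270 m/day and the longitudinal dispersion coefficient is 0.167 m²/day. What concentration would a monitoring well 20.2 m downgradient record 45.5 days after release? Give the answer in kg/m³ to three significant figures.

For an instantaneous plane source, C(x,t) = M/(n_e·A·√(4πDt)) · exp(−(x−vt)²/(4Dt)), with n_e·A the pore (flow) area.
Plume center vt = 0.270 × 45.5 = 12.285 m, so the well at 20.2 m is 7.915 m downgradient of the peak.
√(4πDt) = 9.772 m, giving peak height M/(n_e·A·√(4πDt)) = 6.21/(0.26 × 4.40 × 9.772) = 0.5555 kg/m³.
(x−vt)²/(4Dt) = (7.915)²/(4 × 0.167 × 45.5) = 2.061; exp(−2.061) = 0.1273.
C = 0.5555 × 0.1273 = 0.0707 kg/m³.

0.0707 kg/m³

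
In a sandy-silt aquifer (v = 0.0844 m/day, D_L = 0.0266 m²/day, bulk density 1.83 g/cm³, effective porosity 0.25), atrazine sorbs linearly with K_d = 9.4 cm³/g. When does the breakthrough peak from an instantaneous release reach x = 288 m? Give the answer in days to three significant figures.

Retardation factor R = 1 + ρ_b·K_d/n = 1 + 1.83 × 9.4/0.25 = 69.81.
Sorption retards both mechanisms: v_R = v/R = 0.001209 m/day, D_R = D/R = 0.0003810 m²/day.
Peak time from v_R²t² + 2D_R t − x² = 0: t = (√(D_R² + v_R²x²) − D_R)/v_R².
√(D_R² + v_R²x²) = √(0.0003810² + 0.001209² × 288²) = 0.3482; v_R² = 1.462e-06.
t = (0.3482 − 0.0003810)/1.462e-06 = 238000 days.

238000 days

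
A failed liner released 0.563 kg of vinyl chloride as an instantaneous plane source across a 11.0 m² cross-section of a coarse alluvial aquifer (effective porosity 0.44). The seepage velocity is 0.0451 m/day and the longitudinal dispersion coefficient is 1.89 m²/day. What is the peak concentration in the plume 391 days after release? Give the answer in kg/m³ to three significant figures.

0.00121 kg/m³

The peak of an instantaneous 1D plume sits at x = vt; there the Gaussian factor is 1 and C_max = M/(n_e·A·√(4πDt)), where n_e·A is the pore area the mass is dissolved in.
√(4πDt) = √(4π × 1.89 × 391) = 96.37 m, so C_max = 0.563/(0.44 × 11.0 × 96.37) = 0.00121 kg/m³.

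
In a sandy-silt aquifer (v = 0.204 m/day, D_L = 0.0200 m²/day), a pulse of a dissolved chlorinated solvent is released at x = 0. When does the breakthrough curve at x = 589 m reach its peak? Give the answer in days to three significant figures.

2890 days

For the 1D instantaneous-source solution, setting ∂C/∂t = 0 at fixed x gives v²t² + 2Dt − x² = 0, so t = (√(D² + v²x²) − D)/v².
√(D² + v²x²) = √(0.0200² + 0.204² × 589²) = 120.2; v² = 0.041616.
t = (120.2 − 0.0200)/0.041616 = 2890 days (vs. the pure-advection estimate x/v = 2890 d).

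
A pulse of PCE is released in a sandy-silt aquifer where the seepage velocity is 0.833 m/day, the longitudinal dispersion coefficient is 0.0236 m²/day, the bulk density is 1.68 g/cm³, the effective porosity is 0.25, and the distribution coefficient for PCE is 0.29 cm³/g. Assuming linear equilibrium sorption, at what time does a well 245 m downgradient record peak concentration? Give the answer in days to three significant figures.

867 days

Retardation factor R = 1 + ρ_b·K_d/n = 1 + 1.68 × 0.29/0.25 = 2.949.
Sorption retards both mechanisms: v_R = v/R = 0.2825 m/day, D_R = D/R = 0.008003 m²/day.
Peak time from v_R²t² + 2D_R t − x² = 0: t = (√(D_R² + v_R²x²) − D_R)/v_R².
√(D_R² + v_R²x²) = √(0.008003² + 0.2825² × 245²) = 69.21; v_R² = 0.07981.
t = (69.21 − 0.008003)/0.07981 = 867 days.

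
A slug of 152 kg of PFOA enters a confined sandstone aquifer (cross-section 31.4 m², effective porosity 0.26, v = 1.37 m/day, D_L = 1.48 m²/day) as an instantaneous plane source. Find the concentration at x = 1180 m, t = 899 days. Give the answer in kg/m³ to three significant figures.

0.0873 kg/m³

For an instantaneous plane source, C(x,t) = M/(n_e·A·√(4πDt)) · exp(−(x−vt)²/(4Dt)), with n_e·A the pore (flow) area.
Plume center vt = 1.37 × 899 = 1231.63 m, so the well at 1180 m is 51.63 m upgradient of the peak.
√(4πDt) = 129.3 m, giving peak height M/(n_e·A·√(4πDt)) = 152/(0.26 × 31.4 × 129.3) = 0.1440 kg/m³.
(x−vt)²/(4Dt) = (-51.63)²/(4 × 1.48 × 899) = 0.5009; exp(−0.5009) = 0.6060.
C = 0.1440 × 0.6060 = 0.0873 kg/m³.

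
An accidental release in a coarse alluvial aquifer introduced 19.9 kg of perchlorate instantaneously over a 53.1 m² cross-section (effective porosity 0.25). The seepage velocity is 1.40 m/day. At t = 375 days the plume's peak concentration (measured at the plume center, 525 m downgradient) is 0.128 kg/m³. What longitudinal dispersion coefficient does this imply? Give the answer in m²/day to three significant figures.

0.0291 m²/day

At the plume center C_max = M/(n_e·A·√(4πDt)), so D = M²/(4πt·(n_e·A·C_max)²).
n_e·A·C_max = 0.25 × 53.1 × 0.128 = 1.699 kg/m.
D = 19.9²/(4π × 375 × 1.699²) = 0.0291 m²/day.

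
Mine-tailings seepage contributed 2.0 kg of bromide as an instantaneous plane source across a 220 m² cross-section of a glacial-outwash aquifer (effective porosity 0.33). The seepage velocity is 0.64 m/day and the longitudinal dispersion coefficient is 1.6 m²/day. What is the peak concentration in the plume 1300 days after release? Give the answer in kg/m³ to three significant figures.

The peak of an instantaneous 1D plume sits at x = vt; there the Gaussian factor is 1 and C_max = M/(n_e·A·√(4πDt)), where n_e·A is the pore area the mass is dissolved in.
√(4πDt) = √(4π × 1.6 × 1300) = 161.7 m, so C_max = 2.0/(0.33 × 220 × 161.7) = 0.000170 kg/m³.

0.000170 kg/m³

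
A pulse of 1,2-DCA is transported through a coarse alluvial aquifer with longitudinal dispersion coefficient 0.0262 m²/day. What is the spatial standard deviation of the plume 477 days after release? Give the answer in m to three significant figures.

5.00 m

Dispersive spreading gives a Gaussian with σ² = 2Dt; advection only shifts the center.
σ = √(2 × 0.0262 × 477) = 5.00 m.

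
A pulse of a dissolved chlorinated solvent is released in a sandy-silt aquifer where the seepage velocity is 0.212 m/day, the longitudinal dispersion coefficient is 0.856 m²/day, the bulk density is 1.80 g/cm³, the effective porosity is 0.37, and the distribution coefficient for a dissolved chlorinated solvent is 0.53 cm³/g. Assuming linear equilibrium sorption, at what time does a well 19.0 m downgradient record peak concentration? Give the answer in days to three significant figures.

Retardation factor R = 1 + ρ_b·K_d/n = 1 + 1.80 × 0.53/0.37 = 3.578.
Sorption retards both mechanisms: v_R = v/R = 0.05925 m/day, D_R = D/R = 0.2392 m²/day.
Peak time from v_R²t² + 2D_R t − x² = 0: t = (√(D_R² + v_R²x²) − D_R)/v_R².
√(D_R² + v_R²x²) = √(0.2392² + 0.05925² × 19.0²) = 1.151; v_R² = 0.003511.
t = (1.151 − 0.2392)/0.003511 = 260 days.

260 days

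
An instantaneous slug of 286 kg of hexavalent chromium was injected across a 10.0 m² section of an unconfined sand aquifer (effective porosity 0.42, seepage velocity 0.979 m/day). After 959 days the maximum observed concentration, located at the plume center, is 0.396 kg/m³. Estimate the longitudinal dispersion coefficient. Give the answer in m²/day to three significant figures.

2.45 m²/day

At the plume center C_max = M/(n_e·A·√(4πDt)), so D = M²/(4πt·(n_e·A·C_max)²).
n_e·A·C_max = 0.42 × 10.0 × 0.396 = 1.663 kg/m.
D = 286²/(4π × 959 × 1.663²) = 2.45 m²/day.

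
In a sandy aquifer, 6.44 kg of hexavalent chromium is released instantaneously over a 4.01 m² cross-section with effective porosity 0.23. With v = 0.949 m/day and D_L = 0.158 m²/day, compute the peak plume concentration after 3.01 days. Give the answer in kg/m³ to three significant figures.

2.86 kg/m³

The peak of an instantaneous 1D plume sits at x = vt; there the Gaussian factor is 1 and C_max = M/(n_e·A·√(4πDt)), where n_e·A is the pore area the mass is dissolved in.
√(4πDt) = √(4π × 0.158 × 3.01) = 2.445 m, so C_max = 6.44/(0.23 × 4.01 × 2.445) = 2.86 kg/m³.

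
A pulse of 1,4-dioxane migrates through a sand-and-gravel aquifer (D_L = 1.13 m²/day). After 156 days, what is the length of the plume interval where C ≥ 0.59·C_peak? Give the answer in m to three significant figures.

The plume is Gaussian with σ = √(2Dt) = √(2 × 1.13 × 156) = 18.78 m.
C/C_peak = exp(−Δx²/(2σ²)) = 0.59 ⇒ Δx = σ·√(−2 ln 0.59) = 18.78 × 1.027 = 19.29 m.
Width = 2Δx = 38.6 m.

38.6 m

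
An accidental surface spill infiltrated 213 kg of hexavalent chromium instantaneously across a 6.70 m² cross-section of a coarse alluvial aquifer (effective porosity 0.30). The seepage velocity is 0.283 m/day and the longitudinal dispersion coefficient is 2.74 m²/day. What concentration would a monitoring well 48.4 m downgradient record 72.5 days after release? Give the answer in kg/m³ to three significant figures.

For an instantaneous plane source, C(x,t) = M/(n_e·A·√(4πDt)) · exp(−(x−vt)²/(4Dt)), with n_e·A the pore (flow) area.
Plume center vt = 0.283 × 72.5 = 20.5175 m, so the well at 48.4 m is 27.8825 m downgradient of the peak.
√(4πDt) = 49.96 m, giving peak height M/(n_e·A·√(4πDt)) = 213/(0.30 × 6.70 × 49.96) = 2.121 kg/m³.
(x−vt)²/(4Dt) = (27.8825)²/(4 × 2.74 × 72.5) = 0.9784; exp(−0.9784) = 0.3759.
C = 2.121 × 0.3759 = 0.797 kg/m³.

0.797 kg/m³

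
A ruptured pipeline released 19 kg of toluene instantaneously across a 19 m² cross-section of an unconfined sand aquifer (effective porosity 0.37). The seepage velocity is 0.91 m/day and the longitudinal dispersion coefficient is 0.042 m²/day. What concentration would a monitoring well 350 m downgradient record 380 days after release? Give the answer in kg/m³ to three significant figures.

For an instantaneous plane source, C(x,t) = M/(n_e·A·√(4πDt)) · exp(−(x−vt)²/(4Dt)), with n_e·A the pore (flow) area.
Plume center vt = 0.91 × 380 = 345.8 m, so the well at 350 m is 4.2 m downgradient of the peak.
√(4πDt) = 14.16 m, giving peak height M/(n_e·A·√(4πDt)) = 19/(0.37 × 19 × 14.16) = 0.1909 kg/m³.
(x−vt)²/(4Dt) = (4.2)²/(4 × 0.042 × 380) = 0.2763; exp(−0.2763) = 0.7586.
C = 0.1909 × 0.7586 = 0.145 kg/m³.

0.145 kg/m³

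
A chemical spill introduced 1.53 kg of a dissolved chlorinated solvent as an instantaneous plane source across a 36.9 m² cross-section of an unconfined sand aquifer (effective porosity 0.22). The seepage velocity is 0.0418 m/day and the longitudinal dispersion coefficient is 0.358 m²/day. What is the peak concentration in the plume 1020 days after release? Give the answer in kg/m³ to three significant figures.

The peak of an instantaneous 1D plume sits at x = vt; there the Gaussian factor is 1 and C_max = M/(n_e·A·√(4πDt)), where n_e·A is the pore area the mass is dissolved in.
√(4πDt) = √(4π × 0.358 × 1020) = 67.74 m, so C_max = 1.53/(0.22 × 36.9 × 67.74) = 0.00278 kg/m³.

0.00278 kg/m³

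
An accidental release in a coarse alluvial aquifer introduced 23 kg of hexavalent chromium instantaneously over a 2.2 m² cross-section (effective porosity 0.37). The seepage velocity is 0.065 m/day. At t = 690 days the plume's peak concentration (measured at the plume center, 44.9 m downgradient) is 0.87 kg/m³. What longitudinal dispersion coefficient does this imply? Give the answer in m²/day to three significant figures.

0.122 m²/day

At the plume center C_max = M/(n_e·A·√(4πDt)), so D = M²/(4πt·(n_e·A·C_max)²).
n_e·A·C_max = 0.37 × 2.2 × 0.87 = 0.7082 kg/m.
D = 23²/(4π × 690 × 0.7082²) = 0.122 m²/day.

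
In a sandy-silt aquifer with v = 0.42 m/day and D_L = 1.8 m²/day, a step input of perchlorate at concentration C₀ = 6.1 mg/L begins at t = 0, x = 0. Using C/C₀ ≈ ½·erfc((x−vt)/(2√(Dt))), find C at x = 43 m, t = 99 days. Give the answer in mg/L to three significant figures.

2.87 mg/L

For a continuous step input, C/C₀ ≈ ½·erfc((x−vt)/(2√(Dt))).
vt = 0.42 × 99 = 41.58 m and 2√(Dt) = 2√(1.8 × 99) = 26.70 m.
Argument (x−vt)/(2√(Dt)) = (43 − 41.58)/26.70 = 0.05318; ½·erfc(0.05318) = 0.4700.
C = 6.1 × 0.4700 = 2.87 mg/L.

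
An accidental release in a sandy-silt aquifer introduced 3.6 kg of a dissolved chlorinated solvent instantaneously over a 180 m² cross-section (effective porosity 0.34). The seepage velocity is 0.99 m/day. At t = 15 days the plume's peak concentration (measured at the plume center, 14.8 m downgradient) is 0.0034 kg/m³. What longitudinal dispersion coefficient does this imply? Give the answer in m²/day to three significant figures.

1.59 m²/day

At the plume center C_max = M/(n_e·A·√(4πDt)), so D = M²/(4πt·(n_e·A·C_max)²).
n_e·A·C_max = 0.34 × 180 × 0.0034 = 0.2081 kg/m.
D = 3.6²/(4π × 15 × 0.2081²) = 1.59 m²/day.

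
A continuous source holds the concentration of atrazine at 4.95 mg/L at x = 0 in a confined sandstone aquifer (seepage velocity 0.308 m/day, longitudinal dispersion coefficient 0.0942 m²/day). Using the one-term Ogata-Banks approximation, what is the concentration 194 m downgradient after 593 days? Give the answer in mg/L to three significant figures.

For a continuous step input, C/C₀ ≈ ½·erfc((x−vt)/(2√(Dt))).
vt = 0.308 × 593 = 182.644 m and 2√(Dt) = 2√(0.0942 × 593) = 14.95 m.
Argument (x−vt)/(2√(Dt)) = (194 − 182.644)/14.95 = 0.7596; ½·erfc(0.7596) = 0.1414.
C = 4.95 × 0.1414 = 0.700 mg/L.

0.700 mg/L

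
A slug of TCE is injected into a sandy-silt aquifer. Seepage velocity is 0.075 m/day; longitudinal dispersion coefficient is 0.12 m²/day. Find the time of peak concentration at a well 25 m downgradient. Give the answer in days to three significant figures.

For the 1D instantaneous-source solution, setting ∂C/∂t = 0 at fixed x gives v²t² + 2Dt − x² = 0, so t = (√(D² + v²x²) − D)/v².
√(D² + v²x²) = √(0.12² + 0.075² × 25²) = 1.879; v² = 0.005625.
t = (1.879 − 0.12)/0.005625 = 313 days (vs. the pure-advection estimate x/v = 333 d).

313 days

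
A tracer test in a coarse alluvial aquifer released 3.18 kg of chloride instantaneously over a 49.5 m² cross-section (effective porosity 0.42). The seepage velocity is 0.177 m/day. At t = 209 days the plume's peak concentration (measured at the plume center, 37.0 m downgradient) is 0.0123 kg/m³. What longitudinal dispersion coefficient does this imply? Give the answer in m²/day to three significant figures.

0.0589 m²/day

At the plume center C_max = M/(n_e·A·√(4πDt)), so D = M²/(4πt·(n_e·A·C_max)²).
n_e·A·C_max = 0.42 × 49.5 × 0.0123 = 0.2557 kg/m.
D = 3.18²/(4π × 209 × 0.2557²) = 0.0589 m²/day.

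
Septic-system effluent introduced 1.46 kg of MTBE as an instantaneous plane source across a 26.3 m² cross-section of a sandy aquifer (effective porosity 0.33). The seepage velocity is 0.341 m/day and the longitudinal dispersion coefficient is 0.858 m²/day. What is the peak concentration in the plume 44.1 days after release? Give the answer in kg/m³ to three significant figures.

The peak of an instantaneous 1D plume sits at x = vt; there the Gaussian factor is 1 and C_max = M/(n_e·A·√(4πDt)), where n_e·A is the pore area the mass is dissolved in.
√(4πDt) = √(4π × 0.858 × 44.1) = 21.81 m, so C_max = 1.46/(0.33 × 26.3 × 21.81) = 0.00771 kg/m³.

0.00771 kg/m³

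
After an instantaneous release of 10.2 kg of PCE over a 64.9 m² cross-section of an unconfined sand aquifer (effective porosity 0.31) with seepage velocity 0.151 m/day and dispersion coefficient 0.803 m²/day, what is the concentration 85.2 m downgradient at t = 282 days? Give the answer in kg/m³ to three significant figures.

0.00128 kg/m³

For an instantaneous plane source, C(x,t) = M/(n_e·A·√(4πDt)) · exp(−(x−vt)²/(4Dt)), with n_e·A the pore (flow) area.
Plume center vt = 0.151 × 282 = 42.582 m, so the well at 85.2 m is 42.618 m downgradient of the peak.
√(4πDt) = 53.34 m, giving peak height M/(n_e·A·√(4πDt)) = 10.2/(0.31 × 64.9 × 53.34) = 0.009505 kg/m³.
(x−vt)²/(4Dt) = (42.618)²/(4 × 0.803 × 282) = 2.005; exp(−2.005) = 0.1347.
C = 0.009505 × 0.1347 = 0.00128 kg/m³.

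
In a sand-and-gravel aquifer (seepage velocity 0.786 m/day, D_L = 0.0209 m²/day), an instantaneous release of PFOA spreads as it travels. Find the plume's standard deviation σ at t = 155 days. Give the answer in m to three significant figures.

2.55 m

Dispersive spreading gives a Gaussian with σ² = 2Dt; advection only shifts the center.
σ = √(2 × 0.0209 × 155) = 2.55 m.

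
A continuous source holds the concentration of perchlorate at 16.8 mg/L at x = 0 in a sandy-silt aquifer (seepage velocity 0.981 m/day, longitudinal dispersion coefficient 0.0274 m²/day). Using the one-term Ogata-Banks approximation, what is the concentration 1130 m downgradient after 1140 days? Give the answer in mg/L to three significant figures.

For a continuous step input, C/C₀ ≈ ½·erfc((x−vt)/(2√(Dt))).
vt = 0.981 × 1140 = 1118.34 m and 2√(Dt) = 2√(0.0274 × 1140) = 11.18 m.
Argument (x−vt)/(2√(Dt)) = (1130 − 1118.34)/11.18 = 1.043; ½·erfc(1.043) = 0.07010.
C = 16.8 × 0.07010 = 1.18 mg/L.

1.18 mg/L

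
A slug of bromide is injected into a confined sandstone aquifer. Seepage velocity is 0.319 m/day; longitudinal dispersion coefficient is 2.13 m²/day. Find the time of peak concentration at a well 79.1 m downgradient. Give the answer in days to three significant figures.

228 days

For the 1D instantaneous-source solution, setting ∂C/∂t = 0 at fixed x gives v²t² + 2Dt − x² = 0, so t = (√(D² + v²x²) − D)/v².
√(D² + v²x²) = √(2.13² + 0.319² × 79.1²) = 25.32; v² = 0.101761.
t = (25.32 − 2.13)/0.101761 = 228 days (vs. the pure-advection estimate x/v = 248 d).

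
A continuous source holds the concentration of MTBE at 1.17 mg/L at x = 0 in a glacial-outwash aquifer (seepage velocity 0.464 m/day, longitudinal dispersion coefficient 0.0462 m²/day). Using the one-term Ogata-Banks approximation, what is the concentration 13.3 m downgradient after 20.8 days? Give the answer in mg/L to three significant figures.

For a continuous step input, C/C₀ ≈ ½·erfc((x−vt)/(2√(Dt))).
vt = 0.464 × 20.8 = 9.6512 m and 2√(Dt) = 2√(0.0462 × 20.8) = 1.961 m.
Argument (x−vt)/(2√(Dt)) = (13.3 − 9.6512)/1.961 = 1.861; ½·erfc(1.861) = 0.004246.
C = 1.17 × 0.004246 = 0.00497 mg/L.

0.00497 mg/L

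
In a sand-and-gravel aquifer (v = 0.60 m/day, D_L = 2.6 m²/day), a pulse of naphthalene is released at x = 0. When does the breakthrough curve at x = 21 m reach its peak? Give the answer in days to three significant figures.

28.5 days

For the 1D instantaneous-source solution, setting ∂C/∂t = 0 at fixed x gives v²t² + 2Dt − x² = 0, so t = (√(D² + v²x²) − D)/v².
√(D² + v²x²) = √(2.6² + 0.60² × 21²) = 12.87; v² = 0.36.
t = (12.87 − 2.6)/0.36 = 28.5 days (vs. the pure-advection estimate x/v = 35.0 d).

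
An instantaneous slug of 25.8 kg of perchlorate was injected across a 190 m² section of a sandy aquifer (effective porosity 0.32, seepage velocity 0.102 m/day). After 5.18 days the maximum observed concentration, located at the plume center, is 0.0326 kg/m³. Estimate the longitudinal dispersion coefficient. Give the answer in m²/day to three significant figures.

At the plume center C_max = M/(n_e·A·√(4πDt)), so D = M²/(4πt·(n_e·A·C_max)²).
n_e·A·C_max = 0.32 × 190 × 0.0326 = 1.982 kg/m.
D = 25.8²/(4π × 5.18 × 1.982²) = 2.60 m²/day.

2.60 m²/day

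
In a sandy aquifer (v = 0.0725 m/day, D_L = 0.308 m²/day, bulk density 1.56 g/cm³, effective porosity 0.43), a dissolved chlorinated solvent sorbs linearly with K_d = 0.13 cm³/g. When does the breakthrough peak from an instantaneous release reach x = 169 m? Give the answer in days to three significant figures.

3350 days

Retardation factor R = 1 + ρ_b·K_d/n = 1 + 1.56 × 0.13/0.43 = 1.472.
Sorption retards both mechanisms: v_R = v/R = 0.04925 m/day, D_R = D/R = 0.2092 m²/day.
Peak time from v_R²t² + 2D_R t − x² = 0: t = (√(D_R² + v_R²x²) − D_R)/v_R².
√(D_R² + v_R²x²) = √(0.2092² + 0.04925² × 169²) = 8.326; v_R² = 0.002426.
t = (8.326 − 0.2092)/0.002426 = 3350 days.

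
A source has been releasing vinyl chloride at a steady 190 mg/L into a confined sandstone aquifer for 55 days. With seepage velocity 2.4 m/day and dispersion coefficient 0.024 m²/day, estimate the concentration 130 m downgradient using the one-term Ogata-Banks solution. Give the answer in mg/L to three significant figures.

For a continuous step input, C/C₀ ≈ ½·erfc((x−vt)/(2√(Dt))).
vt = 2.4 × 55 = 132 m and 2√(Dt) = 2√(0.024 × 55) = 2.298 m.
Argument (x−vt)/(2√(Dt)) = (130 − 132)/2.298 = -0.8703; ½·erfc(-0.8703) = 0.8908.
C = 190 × 0.8908 = 169 mg/L.

169 mg/L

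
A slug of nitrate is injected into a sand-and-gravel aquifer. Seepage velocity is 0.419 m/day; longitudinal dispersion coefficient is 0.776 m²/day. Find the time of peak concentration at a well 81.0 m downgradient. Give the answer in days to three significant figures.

189 days

For the 1D instantaneous-source solution, setting ∂C/∂t = 0 at fixed x gives v²t² + 2Dt − x² = 0, so t = (√(D² + v²x²) − D)/v².
√(D² + v²x²) = √(0.776² + 0.419² × 81.0²) = 33.95; v² = 0.175561.
t = (33.95 − 0.776)/0.175561 = 189 days (vs. the pure-advection estimate x/v = 193 d).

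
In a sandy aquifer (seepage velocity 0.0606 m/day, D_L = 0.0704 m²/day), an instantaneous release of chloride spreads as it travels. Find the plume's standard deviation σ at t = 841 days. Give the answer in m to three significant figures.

Dispersive spreading gives a Gaussian with σ² = 2Dt; advection only shifts the center.
σ = √(2 × 0.0704 × 841) = 10.9 m.

10.9 m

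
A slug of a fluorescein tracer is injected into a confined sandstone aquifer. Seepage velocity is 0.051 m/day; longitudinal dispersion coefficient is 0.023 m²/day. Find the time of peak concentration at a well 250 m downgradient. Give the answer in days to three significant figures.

4890 days

For the 1D instantaneous-source solution, setting ∂C/∂t = 0 at fixed x gives v²t² + 2Dt − x² = 0, so t = (√(D² + v²x²) − D)/v².
√(D² + v²x²) = √(0.023² + 0.051² × 250²) = 12.75; v² = 0.002601.
t = (12.75 − 0.023)/0.002601 = 4890 days (vs. the pure-advection estimate x/v = 4900 d).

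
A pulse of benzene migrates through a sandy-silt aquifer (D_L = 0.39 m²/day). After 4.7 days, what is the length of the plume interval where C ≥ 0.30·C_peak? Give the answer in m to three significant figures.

The plume is Gaussian with σ = √(2Dt) = √(2 × 0.39 × 4.7) = 1.915 m.
C/C_peak = exp(−Δx²/(2σ²)) = 0.30 ⇒ Δx = σ·√(−2 ln 0.30) = 1.915 × 1.552 = 2.972 m.
Width = 2Δx = 5.94 m.

5.94 m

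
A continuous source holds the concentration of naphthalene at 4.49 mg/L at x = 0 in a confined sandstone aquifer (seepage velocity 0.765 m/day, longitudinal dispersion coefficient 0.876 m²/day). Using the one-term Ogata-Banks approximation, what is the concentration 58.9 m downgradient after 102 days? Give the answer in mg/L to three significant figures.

4.15 mg/L

For a continuous step input, C/C₀ ≈ ½·erfc((x−vt)/(2√(Dt))).
vt = 0.765 × 102 = 78.03 m and 2√(Dt) = 2√(0.876 × 102) = 18.91 m.
Argument (x−vt)/(2√(Dt)) = (58.9 − 78.03)/18.91 = -1.012; ½·erfc(-1.012) = 0.9238.
C = 4.49 × 0.9238 = 4.15 mg/L.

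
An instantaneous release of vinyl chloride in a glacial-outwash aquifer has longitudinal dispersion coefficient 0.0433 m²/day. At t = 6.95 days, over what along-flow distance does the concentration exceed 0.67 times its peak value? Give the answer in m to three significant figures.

1.39 m

The plume is Gaussian with σ = √(2Dt) = √(2 × 0.0433 × 6.95) = 0.7758 m.
C/C_peak = exp(−Δx²/(2σ²)) = 0.67 ⇒ Δx = σ·√(−2 ln 0.67) = 0.7758 × 0.8950 = 0.6943 m.
Width = 2Δx = 1.39 m.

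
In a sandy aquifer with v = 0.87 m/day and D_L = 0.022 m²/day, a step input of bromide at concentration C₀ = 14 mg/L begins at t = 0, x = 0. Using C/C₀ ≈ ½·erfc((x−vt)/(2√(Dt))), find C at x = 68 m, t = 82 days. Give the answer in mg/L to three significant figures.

13.4 mg/L

For a continuous step input, C/C₀ ≈ ½·erfc((x−vt)/(2√(Dt))).
vt = 0.87 × 82 = 71.34 m and 2√(Dt) = 2√(0.022 × 82) = 2.686 m.
Argument (x−vt)/(2√(Dt)) = (68 − 71.34)/2.686 = -1.243; ½·erfc(-1.243) = 0.9606.
C = 14 × 0.9606 = 13.4 mg/L.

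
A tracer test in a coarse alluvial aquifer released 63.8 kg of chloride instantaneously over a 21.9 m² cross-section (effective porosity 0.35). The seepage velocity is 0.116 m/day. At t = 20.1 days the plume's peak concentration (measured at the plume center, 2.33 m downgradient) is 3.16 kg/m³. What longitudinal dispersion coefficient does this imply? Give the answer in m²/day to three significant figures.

0.0275 m²/day

At the plume center C_max = M/(n_e·A·√(4πDt)), so D = M²/(4πt·(n_e·A·C_max)²).
n_e·A·C_max = 0.35 × 21.9 × 3.16 = 24.22 kg/m.
D = 63.8²/(4π × 20.1 × 24.22²) = 0.0275 m²/day.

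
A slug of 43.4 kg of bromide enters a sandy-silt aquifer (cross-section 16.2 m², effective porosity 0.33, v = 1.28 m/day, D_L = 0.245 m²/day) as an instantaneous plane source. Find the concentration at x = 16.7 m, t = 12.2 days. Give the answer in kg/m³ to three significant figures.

1.20 kg/m³

For an instantaneous plane source, C(x,t) = M/(n_e·A·√(4πDt)) · exp(−(x−vt)²/(4Dt)), with n_e·A the pore (flow) area.
Plume center vt = 1.28 × 12.2 = 15.616 m, so the well at 16.7 m is 1.084 m downgradient of the peak.
√(4πDt) = 6.129 m, giving peak height M/(n_e·A·√(4πDt)) = 43.4/(0.33 × 16.2 × 6.129) = 1.325 kg/m³.
(x−vt)²/(4Dt) = (1.084)²/(4 × 0.245 × 12.2) = 0.09828; exp(−0.09828) = 0.9064.
C = 1.325 × 0.9064 = 1.20 kg/m³.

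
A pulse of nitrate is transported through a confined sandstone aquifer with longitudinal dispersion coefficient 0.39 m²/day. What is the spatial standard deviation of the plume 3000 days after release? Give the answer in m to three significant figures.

48.4 m

Dispersive spreading gives a Gaussian with σ² = 2Dt; advection only shifts the center.
σ = √(2 × 0.39 × 3000) = 48.4 m.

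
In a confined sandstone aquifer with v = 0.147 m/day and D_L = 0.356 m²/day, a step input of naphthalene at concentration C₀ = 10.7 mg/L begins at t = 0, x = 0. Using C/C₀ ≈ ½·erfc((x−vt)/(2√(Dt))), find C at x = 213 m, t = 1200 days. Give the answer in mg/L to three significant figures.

1.13 mg/L

For a continuous step input, C/C₀ ≈ ½·erfc((x−vt)/(2√(Dt))).
vt = 0.147 × 1200 = 176.4 m and 2√(Dt) = 2√(0.356 × 1200) = 41.34 m.
Argument (x−vt)/(2√(Dt)) = (213 − 176.4)/41.34 = 0.8853; ½·erfc(0.8853) = 0.1053.
C = 10.7 × 0.1053 = 1.13 mg/L.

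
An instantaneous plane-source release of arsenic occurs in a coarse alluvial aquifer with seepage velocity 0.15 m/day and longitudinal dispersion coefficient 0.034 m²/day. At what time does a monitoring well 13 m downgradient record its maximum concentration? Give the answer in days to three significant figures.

85.2 days

For the 1D instantaneous-source solution, setting ∂C/∂t = 0 at fixed x gives v²t² + 2Dt − x² = 0, so t = (√(D² + v²x²) − D)/v².
√(D² + v²x²) = √(0.034² + 0.15² × 13²) = 1.950; v² = 0.0225.
t = (1.950 − 0.034)/0.0225 = 85.2 days (vs. the pure-advection estimate x/v = 86.7 d).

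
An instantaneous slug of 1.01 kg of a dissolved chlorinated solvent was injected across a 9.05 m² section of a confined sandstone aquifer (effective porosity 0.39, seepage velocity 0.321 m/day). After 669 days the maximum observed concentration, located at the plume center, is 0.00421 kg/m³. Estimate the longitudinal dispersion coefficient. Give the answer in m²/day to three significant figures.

0.550 m²/day

At the plume center C_max = M/(n_e·A·√(4πDt)), so D = M²/(4πt·(n_e·A·C_max)²).
n_e·A·C_max = 0.39 × 9.05 × 0.00421 = 0.01486 kg/m.
D = 1.01²/(4π × 669 × 0.01486²) = 0.550 m²/day.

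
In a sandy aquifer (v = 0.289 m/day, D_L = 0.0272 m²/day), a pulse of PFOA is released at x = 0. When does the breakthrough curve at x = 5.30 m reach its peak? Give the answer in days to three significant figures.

For the 1D instantaneous-source solution, setting ∂C/∂t = 0 at fixed x gives v²t² + 2Dt − x² = 0, so t = (√(D² + v²x²) − D)/v².
√(D² + v²x²) = √(0.0272² + 0.289² × 5.30²) = 1.532; v² = 0.083521.
t = (1.532 − 0.0272)/0.083521 = 18.0 days (vs. the pure-advection estimate x/v = 18.3 d).

18.0 days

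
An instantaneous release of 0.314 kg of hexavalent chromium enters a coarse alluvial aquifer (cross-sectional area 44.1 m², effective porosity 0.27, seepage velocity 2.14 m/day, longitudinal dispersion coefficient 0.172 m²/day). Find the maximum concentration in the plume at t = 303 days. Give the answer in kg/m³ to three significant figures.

The peak of an instantaneous 1D plume sits at x = vt; there the Gaussian factor is 1 and C_max = M/(n_e·A·√(4πDt)), where n_e·A is the pore area the mass is dissolved in.
√(4πDt) = √(4π × 0.172 × 303) = 25.59 m, so C_max = 0.314/(0.27 × 44.1 × 25.59) = 0.00103 kg/m³.

0.00103 kg/m³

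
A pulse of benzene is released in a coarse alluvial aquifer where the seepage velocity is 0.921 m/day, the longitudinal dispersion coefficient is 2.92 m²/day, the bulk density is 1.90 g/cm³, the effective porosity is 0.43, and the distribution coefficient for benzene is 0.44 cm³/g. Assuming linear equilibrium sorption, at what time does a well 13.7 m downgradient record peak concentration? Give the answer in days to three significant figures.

34.8 days

Retardation factor R = 1 + ρ_b·K_d/n = 1 + 1.90 × 0.44/0.43 = 2.944.
Sorption retards both mechanisms: v_R = v/R = 0.3128 m/day, D_R = D/R = 0.9918 m²/day.
Peak time from v_R²t² + 2D_R t − x² = 0: t = (√(D_R² + v_R²x²) − D_R)/v_R².
√(D_R² + v_R²x²) = √(0.9918² + 0.3128² × 13.7²) = 4.399; v_R² = 0.09784.
t = (4.399 − 0.9918)/0.09784 = 34.8 days.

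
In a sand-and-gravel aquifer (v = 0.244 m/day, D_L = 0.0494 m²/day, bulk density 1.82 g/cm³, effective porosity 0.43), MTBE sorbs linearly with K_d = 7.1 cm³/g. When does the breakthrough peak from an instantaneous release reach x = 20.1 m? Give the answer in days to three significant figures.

2530 days

Retardation factor R = 1 + ρ_b·K_d/n = 1 + 1.82 × 7.1/0.43 = 31.05.
Sorption retards both mechanisms: v_R = v/R = 0.007858 m/day, D_R = D/R = 0.001591 m²/day.
Peak time from v_R²t² + 2D_R t − x² = 0: t = (√(D_R² + v_R²x²) − D_R)/v_R².
√(D_R² + v_R²x²) = √(0.001591² + 0.007858² × 20.1²) = 0.1580; v_R² = 6.175e-05.
t = (0.1580 − 0.001591)/6.175e-05 = 2530 days.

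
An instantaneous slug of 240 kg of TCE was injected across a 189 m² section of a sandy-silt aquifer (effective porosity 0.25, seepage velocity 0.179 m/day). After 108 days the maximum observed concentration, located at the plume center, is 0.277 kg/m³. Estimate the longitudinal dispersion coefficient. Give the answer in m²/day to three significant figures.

0.248 m²/day

At the plume center C_max = M/(n_e·A·√(4πDt)), so D = M²/(4πt·(n_e·A·C_max)²).
n_e·A·C_max = 0.25 × 189 × 0.277 = 13.09 kg/m.
D = 240²/(4π × 108 × 13.09²) = 0.248 m²/day.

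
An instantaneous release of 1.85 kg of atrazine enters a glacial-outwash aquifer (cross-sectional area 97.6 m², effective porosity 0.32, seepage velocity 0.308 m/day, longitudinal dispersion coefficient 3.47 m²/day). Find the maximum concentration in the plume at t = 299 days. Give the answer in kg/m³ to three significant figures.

0.000519 kg/m³

The peak of an instantaneous 1D plume sits at x = vt; there the Gaussian factor is 1 and C_max = M/(n_e·A·√(4πDt)), where n_e·A is the pore area the mass is dissolved in.
√(4πDt) = √(4π × 3.47 × 299) = 114.2 m, so C_max = 1.85/(0.32 × 97.6 × 114.2) = 0.000519 kg/m³.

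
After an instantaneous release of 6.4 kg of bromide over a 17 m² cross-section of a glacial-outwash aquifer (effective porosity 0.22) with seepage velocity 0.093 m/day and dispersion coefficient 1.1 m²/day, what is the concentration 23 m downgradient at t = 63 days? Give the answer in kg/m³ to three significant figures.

0.0201 kg/m³

For an instantaneous plane source, C(x,t) = M/(n_e·A·√(4πDt)) · exp(−(x−vt)²/(4Dt)), with n_e·A the pore (flow) area.
Plume center vt = 0.093 × 63 = 5.859 m, so the well at 23 m is 17.141 m downgradient of the peak.
√(4πDt) = 29.51 m, giving peak height M/(n_e·A·√(4πDt)) = 6.4/(0.22 × 17 × 29.51) = 0.05799 kg/m³.
(x−vt)²/(4Dt) = (17.141)²/(4 × 1.1 × 63) = 1.060; exp(−1.060) = 0.3465.
C = 0.05799 × 0.3465 = 0.0201 kg/m³.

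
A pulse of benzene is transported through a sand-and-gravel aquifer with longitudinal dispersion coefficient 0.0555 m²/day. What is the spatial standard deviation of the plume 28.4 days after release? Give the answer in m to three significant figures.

Dispersive spreading gives a Gaussian with σ² = 2Dt; advection only shifts the center.
σ = √(2 × 0.0555 × 28.4) = 1.78 m.

1.78 m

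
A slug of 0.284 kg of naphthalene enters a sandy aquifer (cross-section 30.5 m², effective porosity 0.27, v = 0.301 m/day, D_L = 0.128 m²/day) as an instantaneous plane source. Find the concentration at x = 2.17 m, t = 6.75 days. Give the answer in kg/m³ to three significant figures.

For an instantaneous plane source, C(x,t) = M/(n_e·A·√(4πDt)) · exp(−(x−vt)²/(4Dt)), with n_e·A the pore (flow) area.
Plume center vt = 0.301 × 6.75 = 2.03175 m, so the well at 2.17 m is 0.13825 m downgradient of the peak.
√(4πDt) = 3.295 m, giving peak height M/(n_e·A·√(4πDt)) = 0.284/(0.27 × 30.5 × 3.295) = 0.01047 kg/m³.
(x−vt)²/(4Dt) = (0.13825)²/(4 × 0.128 × 6.75) = 0.005530; exp(−0.005530) = 0.9945.
C = 0.01047 × 0.9945 = 0.0104 kg/m³.

0.0104 kg/m³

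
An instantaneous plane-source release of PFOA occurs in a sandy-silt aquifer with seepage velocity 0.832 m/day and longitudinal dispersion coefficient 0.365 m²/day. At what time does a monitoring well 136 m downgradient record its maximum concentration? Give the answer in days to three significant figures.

For the 1D instantaneous-source solution, setting ∂C/∂t = 0 at fixed x gives v²t² + 2Dt − x² = 0, so t = (√(D² + v²x²) − D)/v².
√(D² + v²x²) = √(0.365² + 0.832² × 136²) = 113.2; v² = 0.692224.
t = (113.2 − 0.365)/0.692224 = 163 days (vs. the pure-advection estimate x/v = 163 d).

163 days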